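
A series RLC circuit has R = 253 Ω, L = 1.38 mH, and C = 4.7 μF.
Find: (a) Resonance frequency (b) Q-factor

Step 1 — Resonance condition Im(Z)=0 gives ω₀ = 1/√(LC).
Step 2 — ω₀ = 1/√(0.00138·4.7e-06) = 1.242e+04 rad/s.
Step 3 — f₀ = ω₀/(2π) = 1976 Hz.
Step 4 — Series Q: Q = ω₀L/R = 1.242e+04·0.00138/253 = 0.06773.

(a) f₀ = 1976 Hz  (b) Q = 0.06773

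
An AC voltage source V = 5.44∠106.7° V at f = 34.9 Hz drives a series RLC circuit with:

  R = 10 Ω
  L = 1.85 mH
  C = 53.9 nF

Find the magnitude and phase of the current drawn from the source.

Step 1 — Angular frequency: ω = 2π·f = 2π·34.9 = 219.3 rad/s.
Step 2 — Component impedances:
  R: Z = R = 10 Ω
  L: Z = jωL = j·219.3·0.00185 = 0 + j0.4057 Ω
  C: Z = 1/(jωC) = -j/(ω·C) = 0 - j8.461e+04 Ω
Step 3 — Series combination: Z_total = R + L + C = 10 - j8.461e+04 Ω = 8.461e+04∠-90.0° Ω.
Step 4 — Source phasor: V = 5.44∠106.7° V = -1.563 + j5.211 V.
Step 5 — Ohm's law: I = V / Z_total = (-1.563 + j5.211) / (10 - j8.461e+04) = -6.159e-05 - j1.847e-05 A.
Step 6 — Convert to polar: |I| = 6.43e-05 A, ∠I = -163.3°.

I = 6.43e-05∠-163.3° A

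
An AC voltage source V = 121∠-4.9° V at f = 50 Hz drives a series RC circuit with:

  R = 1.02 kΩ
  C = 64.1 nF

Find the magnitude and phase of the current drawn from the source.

Step 1 — Angular frequency: ω = 2π·f = 2π·50 = 314.2 rad/s.
Step 2 — Component impedances:
  R: Z = R = 1020 Ω
  C: Z = 1/(jωC) = -j/(ω·C) = 0 - j4.966e+04 Ω
Step 3 — Series combination: Z_total = R + C = 1020 - j4.966e+04 Ω = 4.967e+04∠-88.8° Ω.
Step 4 — Source phasor: V = 121∠-4.9° V = 120.6 - j10.34 V.
Step 5 — Ohm's law: I = V / Z_total = (120.6 - j10.34) / (1020 - j4.966e+04) = 0.0002579 + j0.002422 A.
Step 6 — Convert to polar: |I| = 0.002436 A, ∠I = 83.9°.

I = 0.002436∠83.9° A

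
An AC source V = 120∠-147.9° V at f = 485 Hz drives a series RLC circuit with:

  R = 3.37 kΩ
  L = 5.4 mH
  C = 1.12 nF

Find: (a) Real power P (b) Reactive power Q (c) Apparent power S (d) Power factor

Step 1 — Angular frequency: ω = 2π·f = 2π·485 = 3047 rad/s.
Step 2 — Component impedances:
  R: Z = R = 3370 Ω
  L: Z = jωL = j·3047·0.0054 = 0 + j16.46 Ω
  C: Z = 1/(jωC) = -j/(ω·C) = 0 - j2.93e+05 Ω
Step 3 — Series combination: Z_total = R + L + C = 3370 - j2.93e+05 Ω = 2.93e+05∠-89.3° Ω.
Step 4 — Source phasor: V = 120∠-147.9° V = -101.7 - j63.77 V.
Step 5 — Current: I = V / Z = 0.0002136 - j0.0003494 A = 0.0004096∠-58.6° A.
Step 6 — Complex power: S = V·I* = 0.0005653 - j0.04914 VA.
Step 7 — Real power: P = Re(S) = 0.0005653 W.
Step 8 — Reactive power: Q = Im(S) = -0.04914 VAR.
Step 9 — Apparent power: |S| = 0.04915 VA.
Step 10 — Power factor: PF = P/|S| = 0.0115 (leading).

(a) P = 0.0005653 W  (b) Q = -0.04914 VAR  (c) S = 0.04915 VA  (d) PF = 0.0115 (leading)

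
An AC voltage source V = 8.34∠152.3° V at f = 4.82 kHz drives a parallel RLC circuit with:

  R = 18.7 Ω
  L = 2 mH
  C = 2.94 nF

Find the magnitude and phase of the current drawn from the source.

Step 1 — Angular frequency: ω = 2π·f = 2π·4820 = 3.028e+04 rad/s.
Step 2 — Component impedances:
  R: Z = R = 18.7 Ω
  L: Z = jωL = j·3.028e+04·0.002 = 0 + j60.57 Ω
  C: Z = 1/(jωC) = -j/(ω·C) = 0 - j1.123e+04 Ω
Step 3 — Parallel combination: 1/Z_total = 1/R + 1/L + 1/C; Z_total = 17.09 + j5.247 Ω = 17.88∠17.1° Ω.
Step 4 — Source phasor: V = 8.34∠152.3° V = -7.384 + j3.877 V.
Step 5 — Ohm's law: I = V / Z_total = (-7.384 + j3.877) / (17.09 + j5.247) = -0.3312 + j0.3286 A.
Step 6 — Convert to polar: |I| = 0.4665 A, ∠I = 135.2°.

I = 0.4665∠135.2° A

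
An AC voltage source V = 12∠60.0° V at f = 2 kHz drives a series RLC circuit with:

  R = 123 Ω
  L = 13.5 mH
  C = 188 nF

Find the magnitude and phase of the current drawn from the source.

Step 1 — Angular frequency: ω = 2π·f = 2π·2000 = 1.257e+04 rad/s.
Step 2 — Component impedances:
  R: Z = R = 123 Ω
  L: Z = jωL = j·1.257e+04·0.0135 = 0 + j169.6 Ω
  C: Z = 1/(jωC) = -j/(ω·C) = 0 - j423.3 Ω
Step 3 — Series combination: Z_total = R + L + C = 123 - j253.6 Ω = 281.9∠-64.1° Ω.
Step 4 — Source phasor: V = 12∠60.0° V = 6 + j10.39 V.
Step 5 — Ohm's law: I = V / Z_total = (6 + j10.39) / (123 - j253.6) = -0.02388 + j0.03524 A.
Step 6 — Convert to polar: |I| = 0.04257 A, ∠I = 124.1°.

I = 0.04257∠124.1° A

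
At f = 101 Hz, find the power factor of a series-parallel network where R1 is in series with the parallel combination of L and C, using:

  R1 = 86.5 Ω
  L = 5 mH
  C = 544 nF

Step 1 — Angular frequency: ω = 2π·f = 2π·101 = 634.6 rad/s.
Step 2 — Component impedances:
  R1: Z = R = 86.5 Ω
  L: Z = jωL = j·634.6·0.005 = 0 + j3.173 Ω
  C: Z = 1/(jωC) = -j/(ω·C) = 0 - j2897 Ω
Step 3 — Parallel branch: L || C = 1/(1/L + 1/C) = 0 + j3.176 Ω.
Step 4 — Series with R1: Z_total = R1 + (L || C) = 86.5 + j3.176 Ω = 86.56∠2.1° Ω.
Step 5 — Power factor: PF = cos(φ) = Re(Z)/|Z| = 86.5/86.56 = 0.9993.
Step 6 — Type: Im(Z) = 3.176 ⇒ lagging (phase φ = 2.1°).

PF = 0.9993 (lagging, φ = 2.1°)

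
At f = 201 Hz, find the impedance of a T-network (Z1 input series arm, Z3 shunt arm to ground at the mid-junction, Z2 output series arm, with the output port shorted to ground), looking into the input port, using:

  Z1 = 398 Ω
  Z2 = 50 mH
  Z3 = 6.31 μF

Step 1 — Angular frequency: ω = 2π·f = 2π·201 = 1263 rad/s.
Step 2 — Component impedances:
  Z1: Z = R = 398 Ω
  Z2: Z = jωL = j·1263·0.05 = 0 + j63.15 Ω
  Z3: Z = 1/(jωC) = -j/(ω·C) = 0 - j125.5 Ω
Step 3 — With the output port shorted to ground, the output series arm Z2 runs from the junction to ground; the shunt arm Z3 also runs from the junction to ground. They appear in parallel: Z3 || Z2 = 0 + j127.1 Ω.
Step 4 — Series with input arm Z1: Z_in = Z1 + (Z3 || Z2) = 398 + j127.1 Ω = 417.8∠17.7° Ω.

Z = 398 + j127.1 Ω = 417.8∠17.7° Ω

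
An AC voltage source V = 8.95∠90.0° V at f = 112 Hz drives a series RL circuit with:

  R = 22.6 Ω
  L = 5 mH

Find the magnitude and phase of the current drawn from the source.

Step 1 — Angular frequency: ω = 2π·f = 2π·112 = 703.7 rad/s.
Step 2 — Component impedances:
  R: Z = R = 22.6 Ω
  L: Z = jωL = j·703.7·0.005 = 0 + j3.519 Ω
Step 3 — Series combination: Z_total = R + L = 22.6 + j3.519 Ω = 22.87∠8.8° Ω.
Step 4 — Source phasor: V = 8.95∠90.0° V = 0 + j8.95 V.
Step 5 — Ohm's law: I = V / Z_total = (0 + j8.95) / (22.6 + j3.519) = 0.0602 + j0.3866 A.
Step 6 — Convert to polar: |I| = 0.3913 A, ∠I = 81.2°.

I = 0.3913∠81.2° A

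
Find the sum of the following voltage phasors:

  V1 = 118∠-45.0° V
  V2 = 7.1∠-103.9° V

Step 1 — Convert each phasor to rectangular form:
  V1 = 118·(cos(-45.0°) + j·sin(-45.0°)) = 83.44 - j83.44 V
  V2 = 7.1·(cos(-103.9°) + j·sin(-103.9°)) = -1.706 - j6.892 V
Step 2 — Sum components: V_total = 81.73 - j90.33 V.
Step 3 — Convert to polar: |V_total| = 121.8 V, ∠V_total = -47.9°.

V_total = 121.8∠-47.9° V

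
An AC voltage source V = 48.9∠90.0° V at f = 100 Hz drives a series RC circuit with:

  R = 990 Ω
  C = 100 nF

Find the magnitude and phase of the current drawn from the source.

Step 1 — Angular frequency: ω = 2π·f = 2π·100 = 628.3 rad/s.
Step 2 — Component impedances:
  R: Z = R = 990 Ω
  C: Z = 1/(jωC) = -j/(ω·C) = 0 - j1.592e+04 Ω
Step 3 — Series combination: Z_total = R + C = 990 - j1.592e+04 Ω = 1.595e+04∠-86.4° Ω.
Step 4 — Source phasor: V = 48.9∠90.0° V = 0 + j48.9 V.
Step 5 — Ohm's law: I = V / Z_total = (0 + j48.9) / (990 - j1.592e+04) = -0.003061 + j0.0001904 A.
Step 6 — Convert to polar: |I| = 0.003067 A, ∠I = 176.4°.

I = 0.003067∠176.4° A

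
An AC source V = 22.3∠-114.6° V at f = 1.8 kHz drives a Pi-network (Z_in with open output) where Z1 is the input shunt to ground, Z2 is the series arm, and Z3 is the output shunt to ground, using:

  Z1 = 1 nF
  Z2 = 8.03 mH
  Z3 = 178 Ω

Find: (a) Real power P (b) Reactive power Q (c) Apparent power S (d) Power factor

Step 1 — Angular frequency: ω = 2π·f = 2π·1800 = 1.131e+04 rad/s.
Step 2 — Component impedances:
  Z1: Z = 1/(jωC) = -j/(ω·C) = 0 - j8.842e+04 Ω
  Z2: Z = jωL = j·1.131e+04·0.00803 = 0 + j90.82 Ω
  Z3: Z = R = 178 Ω
Step 3 — With open output, the series arm Z2 and the output shunt Z3 appear in series to ground: Z2 + Z3 = 178 + j90.82 Ω.
Step 4 — Parallel with input shunt Z1: Z_in = Z1 || (Z2 + Z3) = 178.4 + j90.55 Ω = 200∠26.9° Ω.
Step 5 — Source phasor: V = 22.3∠-114.6° V = -9.283 - j20.28 V.
Step 6 — Current: I = V / Z = -0.08726 - j0.06937 A = 0.1115∠-141.5° A.
Step 7 — Complex power: S = V·I* = 2.217 + j1.125 VA.
Step 8 — Real power: P = Re(S) = 2.217 W.
Step 9 — Reactive power: Q = Im(S) = 1.125 VAR.
Step 10 — Apparent power: |S| = 2.486 VA.
Step 11 — Power factor: PF = P/|S| = 0.8917 (lagging).

(a) P = 2.217 W  (b) Q = 1.125 VAR  (c) S = 2.486 VA  (d) PF = 0.8917 (lagging)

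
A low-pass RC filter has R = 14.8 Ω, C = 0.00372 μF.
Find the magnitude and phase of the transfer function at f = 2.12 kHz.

Step 1 — Angular frequency: ω = 2π·2120 = 1.332e+04 rad/s.
Step 2 — Transfer function: H(jω) = 1/(1 + jωRC).
Step 3 — Denominator: 1 + jωRC = 1 + j·1.332e+04·14.8·3.72e-09 = 1 + j0.0007334.
Step 4 — H = 1 - j0.0007334.
Step 5 — Magnitude: |H| = 1 (-0.0 dB); phase: φ = -0.0°.

|H| = 1 (-0.0 dB), φ = -0.0°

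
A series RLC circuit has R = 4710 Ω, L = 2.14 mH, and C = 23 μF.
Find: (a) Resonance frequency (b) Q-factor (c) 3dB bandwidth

Step 1 — Resonance: ω₀ = 1/√(LC) = 1/√(0.00214·2.3e-05) = 4507 rad/s.
Step 2 — f₀ = ω₀/(2π) = 717.4 Hz.
Step 3 — Series Q: Q = ω₀L/R = 4507·0.00214/4710 = 0.002048.
Step 4 — Bandwidth: Δω = ω₀/Q = 2.201e+06 rad/s; BW = Δω/(2π) = 3.503e+05 Hz.

(a) f₀ = 717.4 Hz  (b) Q = 0.002048  (c) BW = 3.503e+05 Hz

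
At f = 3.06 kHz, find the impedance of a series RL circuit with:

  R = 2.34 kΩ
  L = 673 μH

Step 1 — Angular frequency: ω = 2π·f = 2π·3060 = 1.923e+04 rad/s.
Step 2 — Component impedances:
  R: Z = R = 2340 Ω
  L: Z = jωL = j·1.923e+04·0.000673 = 0 + j12.94 Ω
Step 3 — Series combination: Z_total = R + L = 2340 + j12.94 Ω = 2340∠0.3° Ω.

Z = 2340 + j12.94 Ω = 2340∠0.3° Ω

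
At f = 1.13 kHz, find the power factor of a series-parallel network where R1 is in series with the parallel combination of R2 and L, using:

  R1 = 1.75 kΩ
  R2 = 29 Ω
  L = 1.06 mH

Step 1 — Angular frequency: ω = 2π·f = 2π·1130 = 7100 rad/s.
Step 2 — Component impedances:
  R1: Z = R = 1750 Ω
  R2: Z = R = 29 Ω
  L: Z = jωL = j·7100·0.00106 = 0 + j7.526 Ω
Step 3 — Parallel branch: R2 || L = 1/(1/R2 + 1/L) = 1.83 + j7.051 Ω.
Step 4 — Series with R1: Z_total = R1 + (R2 || L) = 1752 + j7.051 Ω = 1752∠0.2° Ω.
Step 5 — Power factor: PF = cos(φ) = Re(Z)/|Z| = 1752/1752 = 1.
Step 6 — Type: Im(Z) = 7.051 ⇒ lagging (phase φ = 0.2°).

PF = 1 (lagging, φ = 0.2°)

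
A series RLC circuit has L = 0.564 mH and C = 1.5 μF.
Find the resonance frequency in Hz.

Step 1 — Resonance condition Im(Z)=0 gives ω₀ = 1/√(LC).
Step 2 — ω₀ = 1/√(0.000564·1.5e-06) = 3.438e+04 rad/s.
Step 3 — f₀ = ω₀/(2π) = 5472 Hz.

f₀ = 5472 Hz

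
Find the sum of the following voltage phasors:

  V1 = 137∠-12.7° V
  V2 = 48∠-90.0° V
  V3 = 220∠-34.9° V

Step 1 — Convert each phasor to rectangular form:
  V1 = 137·(cos(-12.7°) + j·sin(-12.7°)) = 133.6 - j30.12 V
  V2 = 48·(cos(-90.0°) + j·sin(-90.0°)) = 0 - j48 V
  V3 = 220·(cos(-34.9°) + j·sin(-34.9°)) = 180.4 - j125.9 V
Step 2 — Sum components: V_total = 314.1 - j204 V.
Step 3 — Convert to polar: |V_total| = 374.5 V, ∠V_total = -33.0°.

V_total = 374.5∠-33.0° V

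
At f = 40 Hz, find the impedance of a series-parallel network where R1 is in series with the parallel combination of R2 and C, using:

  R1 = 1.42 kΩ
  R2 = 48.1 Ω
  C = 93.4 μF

Step 1 — Angular frequency: ω = 2π·f = 2π·40 = 251.3 rad/s.
Step 2 — Component impedances:
  R1: Z = R = 1420 Ω
  R2: Z = R = 48.1 Ω
  C: Z = 1/(jωC) = -j/(ω·C) = 0 - j42.6 Ω
Step 3 — Parallel branch: R2 || C = 1/(1/R2 + 1/C) = 21.14 - j23.87 Ω.
Step 4 — Series with R1: Z_total = R1 + (R2 || C) = 1441 - j23.87 Ω = 1441∠-0.9° Ω.

Z = 1441 - j23.87 Ω = 1441∠-0.9° Ω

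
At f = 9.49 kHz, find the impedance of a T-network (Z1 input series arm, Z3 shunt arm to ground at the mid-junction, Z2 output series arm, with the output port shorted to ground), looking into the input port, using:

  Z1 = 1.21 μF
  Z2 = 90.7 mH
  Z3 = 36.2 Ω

Step 1 — Angular frequency: ω = 2π·f = 2π·9490 = 5.963e+04 rad/s.
Step 2 — Component impedances:
  Z1: Z = 1/(jωC) = -j/(ω·C) = 0 - j13.86 Ω
  Z2: Z = jωL = j·5.963e+04·0.0907 = 0 + j5408 Ω
  Z3: Z = R = 36.2 Ω
Step 3 — With the output port shorted to ground, the output series arm Z2 runs from the junction to ground; the shunt arm Z3 also runs from the junction to ground. They appear in parallel: Z3 || Z2 = 36.2 + j0.2423 Ω.
Step 4 — Series with input arm Z1: Z_in = Z1 + (Z3 || Z2) = 36.2 - j13.62 Ω = 38.68∠-20.6° Ω.

Z = 36.2 - j13.62 Ω = 38.68∠-20.6° Ω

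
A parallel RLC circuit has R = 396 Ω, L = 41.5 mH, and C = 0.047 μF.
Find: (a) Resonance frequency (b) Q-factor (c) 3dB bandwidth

Step 1 — Resonance: ω₀ = 1/√(LC) = 1/√(0.0415·4.7e-08) = 2.264e+04 rad/s.
Step 2 — f₀ = ω₀/(2π) = 3604 Hz.
Step 3 — Parallel Q: Q = R/(ω₀L) = 396/(2.264e+04·0.0415) = 0.4214.
Step 4 — Bandwidth: Δω = ω₀/Q = 5.373e+04 rad/s; BW = Δω/(2π) = 8551 Hz.

(a) f₀ = 3604 Hz  (b) Q = 0.4214  (c) BW = 8551 Hz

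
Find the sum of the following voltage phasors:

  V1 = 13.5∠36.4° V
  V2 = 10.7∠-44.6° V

Step 1 — Convert each phasor to rectangular form:
  V1 = 13.5·(cos(36.4°) + j·sin(36.4°)) = 10.87 + j8.011 V
  V2 = 10.7·(cos(-44.6°) + j·sin(-44.6°)) = 7.619 - j7.513 V
Step 2 — Sum components: V_total = 18.48 + j0.4981 V.
Step 3 — Convert to polar: |V_total| = 18.49 V, ∠V_total = 1.5°.

V_total = 18.49∠1.5° V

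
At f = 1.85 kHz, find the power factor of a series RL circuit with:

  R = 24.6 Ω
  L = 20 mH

Step 1 — Angular frequency: ω = 2π·f = 2π·1850 = 1.162e+04 rad/s.
Step 2 — Component impedances:
  R: Z = R = 24.6 Ω
  L: Z = jωL = j·1.162e+04·0.02 = 0 + j232.5 Ω
Step 3 — Series combination: Z_total = R + L = 24.6 + j232.5 Ω = 233.8∠84.0° Ω.
Step 4 — Power factor: PF = cos(φ) = Re(Z)/|Z| = 24.6/233.8 = 0.1052.
Step 5 — Type: Im(Z) = 232.5 ⇒ lagging (phase φ = 84.0°).

PF = 0.1052 (lagging, φ = 84.0°)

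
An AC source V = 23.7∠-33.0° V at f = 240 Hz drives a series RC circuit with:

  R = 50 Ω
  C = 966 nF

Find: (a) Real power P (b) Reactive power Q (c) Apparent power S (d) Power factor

Step 1 — Angular frequency: ω = 2π·f = 2π·240 = 1508 rad/s.
Step 2 — Component impedances:
  R: Z = R = 50 Ω
  C: Z = 1/(jωC) = -j/(ω·C) = 0 - j686.5 Ω
Step 3 — Series combination: Z_total = R + C = 50 - j686.5 Ω = 688.3∠-85.8° Ω.
Step 4 — Source phasor: V = 23.7∠-33.0° V = 19.88 - j12.91 V.
Step 5 — Current: I = V / Z = 0.0208 + j0.02744 A = 0.03443∠52.8° A.
Step 6 — Complex power: S = V·I* = 0.05928 - j0.8139 VA.
Step 7 — Real power: P = Re(S) = 0.05928 W.
Step 8 — Reactive power: Q = Im(S) = -0.8139 VAR.
Step 9 — Apparent power: |S| = 0.816 VA.
Step 10 — Power factor: PF = P/|S| = 0.07264 (leading).

(a) P = 0.05928 W  (b) Q = -0.8139 VAR  (c) S = 0.816 VA  (d) PF = 0.07264 (leading)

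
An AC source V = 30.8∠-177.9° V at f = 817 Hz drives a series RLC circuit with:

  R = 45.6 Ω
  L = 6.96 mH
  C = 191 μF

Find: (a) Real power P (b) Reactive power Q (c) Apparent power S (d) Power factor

Step 1 — Angular frequency: ω = 2π·f = 2π·817 = 5133 rad/s.
Step 2 — Component impedances:
  R: Z = R = 45.6 Ω
  L: Z = jωL = j·5133·0.00696 = 0 + j35.73 Ω
  C: Z = 1/(jωC) = -j/(ω·C) = 0 - j1.02 Ω
Step 3 — Series combination: Z_total = R + L + C = 45.6 + j34.71 Ω = 57.31∠37.3° Ω.
Step 4 — Source phasor: V = 30.8∠-177.9° V = -30.78 - j1.129 V.
Step 5 — Current: I = V / Z = -0.4393 + j0.3096 A = 0.5375∠144.8° A.
Step 6 — Complex power: S = V·I* = 13.17 + j10.03 VA.
Step 7 — Real power: P = Re(S) = 13.17 W.
Step 8 — Reactive power: Q = Im(S) = 10.03 VAR.
Step 9 — Apparent power: |S| = 16.55 VA.
Step 10 — Power factor: PF = P/|S| = 0.7957 (lagging).

(a) P = 13.17 W  (b) Q = 10.03 VAR  (c) S = 16.55 VA  (d) PF = 0.7957 (lagging)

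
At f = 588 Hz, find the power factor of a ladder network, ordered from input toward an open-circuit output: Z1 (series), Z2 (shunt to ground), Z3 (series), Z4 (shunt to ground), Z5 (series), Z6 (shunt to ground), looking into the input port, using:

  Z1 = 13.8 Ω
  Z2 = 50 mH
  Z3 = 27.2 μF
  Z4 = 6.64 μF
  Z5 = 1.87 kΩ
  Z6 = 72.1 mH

Step 1 — Angular frequency: ω = 2π·f = 2π·588 = 3695 rad/s.
Step 2 — Component impedances:
  Z1: Z = R = 13.8 Ω
  Z2: Z = jωL = j·3695·0.05 = 0 + j184.7 Ω
  Z3: Z = 1/(jωC) = -j/(ω·C) = 0 - j9.951 Ω
  Z4: Z = 1/(jωC) = -j/(ω·C) = 0 - j40.76 Ω
  Z5: Z = R = 1870 Ω
  Z6: Z = jωL = j·3695·0.0721 = 0 + j266.4 Ω
Step 3 — Ladder network (open output): work backward from the far end, alternating series and parallel combinations. Z_in = 15.47 - j70.1 Ω = 71.78∠-77.6° Ω.
Step 4 — Power factor: PF = cos(φ) = Re(Z)/|Z| = 15.47/71.78 = 0.2155.
Step 5 — Type: Im(Z) = -70.1 ⇒ leading (phase φ = -77.6°).

PF = 0.2155 (leading, φ = -77.6°)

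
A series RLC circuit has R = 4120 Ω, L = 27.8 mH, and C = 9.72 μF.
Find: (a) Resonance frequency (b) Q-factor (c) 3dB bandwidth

Step 1 — Resonance: ω₀ = 1/√(LC) = 1/√(0.0278·9.72e-06) = 1924 rad/s.
Step 2 — f₀ = ω₀/(2π) = 306.2 Hz.
Step 3 — Series Q: Q = ω₀L/R = 1924·0.0278/4120 = 0.01298.
Step 4 — Bandwidth: Δω = ω₀/Q = 1.482e+05 rad/s; BW = Δω/(2π) = 2.359e+04 Hz.

(a) f₀ = 306.2 Hz  (b) Q = 0.01298  (c) BW = 2.359e+04 Hz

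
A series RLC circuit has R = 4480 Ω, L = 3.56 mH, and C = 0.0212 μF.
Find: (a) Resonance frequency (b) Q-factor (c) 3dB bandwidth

Step 1 — Resonance condition Im(Z)=0 gives ω₀ = 1/√(LC).
Step 2 — ω₀ = 1/√(0.00356·2.12e-08) = 1.151e+05 rad/s.
Step 3 — f₀ = ω₀/(2π) = 1.832e+04 Hz.
Step 4 — Series Q: Q = ω₀L/R = 1.151e+05·0.00356/4480 = 0.09147.
Step 5 — 3dB bandwidth: Δω = ω₀/Q = 1.258e+06 rad/s; BW = Δω/(2π) = 2.003e+05 Hz.

(a) f₀ = 1.832e+04 Hz  (b) Q = 0.09147  (c) BW = 2.003e+05 Hz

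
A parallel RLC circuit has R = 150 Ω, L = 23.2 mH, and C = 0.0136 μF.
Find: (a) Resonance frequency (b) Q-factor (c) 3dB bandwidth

Step 1 — Resonance: ω₀ = 1/√(LC) = 1/√(0.0232·1.36e-08) = 5.63e+04 rad/s.
Step 2 — f₀ = ω₀/(2π) = 8960 Hz.
Step 3 — Parallel Q: Q = R/(ω₀L) = 150/(5.63e+04·0.0232) = 0.1148.
Step 4 — Bandwidth: Δω = ω₀/Q = 4.902e+05 rad/s; BW = Δω/(2π) = 7.802e+04 Hz.

(a) f₀ = 8960 Hz  (b) Q = 0.1148  (c) BW = 7.802e+04 Hz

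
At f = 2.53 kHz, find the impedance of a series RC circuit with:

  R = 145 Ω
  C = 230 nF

Step 1 — Angular frequency: ω = 2π·f = 2π·2530 = 1.59e+04 rad/s.
Step 2 — Component impedances:
  R: Z = R = 145 Ω
  C: Z = 1/(jωC) = -j/(ω·C) = 0 - j273.5 Ω
Step 3 — Series combination: Z_total = R + C = 145 - j273.5 Ω = 309.6∠-62.1° Ω.

Z = 145 - j273.5 Ω = 309.6∠-62.1° Ω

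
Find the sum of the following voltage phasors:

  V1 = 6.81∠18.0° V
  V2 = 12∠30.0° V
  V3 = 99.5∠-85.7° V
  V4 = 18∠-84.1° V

Step 1 — Convert each phasor to rectangular form:
  V1 = 6.81·(cos(18.0°) + j·sin(18.0°)) = 6.477 + j2.104 V
  V2 = 12·(cos(30.0°) + j·sin(30.0°)) = 10.39 + j6 V
  V3 = 99.5·(cos(-85.7°) + j·sin(-85.7°)) = 7.46 - j99.22 V
  V4 = 18·(cos(-84.1°) + j·sin(-84.1°)) = 1.85 - j17.9 V
Step 2 — Sum components: V_total = 26.18 - j109 V.
Step 3 — Convert to polar: |V_total| = 112.1 V, ∠V_total = -76.5°.

V_total = 112.1∠-76.5° V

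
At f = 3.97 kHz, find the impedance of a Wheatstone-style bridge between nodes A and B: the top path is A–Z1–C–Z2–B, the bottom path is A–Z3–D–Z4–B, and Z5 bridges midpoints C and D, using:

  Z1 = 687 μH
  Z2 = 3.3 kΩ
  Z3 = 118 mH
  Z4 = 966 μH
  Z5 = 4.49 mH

Step 1 — Angular frequency: ω = 2π·f = 2π·3970 = 2.494e+04 rad/s.
Step 2 — Component impedances:
  Z1: Z = jωL = j·2.494e+04·0.000687 = 0 + j17.14 Ω
  Z2: Z = R = 3300 Ω
  Z3: Z = jωL = j·2.494e+04·0.118 = 0 + j2943 Ω
  Z4: Z = jωL = j·2.494e+04·0.000966 = 0 + j24.1 Ω
  Z5: Z = jωL = j·2.494e+04·0.00449 = 0 + j112 Ω
Step 3 — Bridge requires nodal analysis (the Z5 bridge couples midpoints C and D, so the two paths cannot be reduced to a simple series/parallel combination). Setting node B to ground and injecting 1 A at node A, the 3-node admittance system at A, C, D solves to V_A = Z_AB = 5.223 + j147.6 Ω = 147.7∠88.0° Ω.

Z = 5.223 + j147.6 Ω = 147.7∠88.0° Ω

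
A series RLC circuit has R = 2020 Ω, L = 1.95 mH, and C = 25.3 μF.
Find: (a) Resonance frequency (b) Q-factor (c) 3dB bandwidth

Step 1 — Resonance: ω₀ = 1/√(LC) = 1/√(0.00195·2.53e-05) = 4502 rad/s.
Step 2 — f₀ = ω₀/(2π) = 716.5 Hz.
Step 3 — Series Q: Q = ω₀L/R = 4502·0.00195/2020 = 0.004346.
Step 4 — Bandwidth: Δω = ω₀/Q = 1.036e+06 rad/s; BW = Δω/(2π) = 1.649e+05 Hz.

(a) f₀ = 716.5 Hz  (b) Q = 0.004346  (c) BW = 1.649e+05 Hz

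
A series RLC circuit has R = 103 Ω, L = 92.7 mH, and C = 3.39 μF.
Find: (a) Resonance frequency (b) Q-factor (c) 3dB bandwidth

Step 1 — Resonance: ω₀ = 1/√(LC) = 1/√(0.0927·3.39e-06) = 1784 rad/s.
Step 2 — f₀ = ω₀/(2π) = 283.9 Hz.
Step 3 — Series Q: Q = ω₀L/R = 1784·0.0927/103 = 1.605.
Step 4 — Bandwidth: Δω = ω₀/Q = 1111 rad/s; BW = Δω/(2π) = 176.8 Hz.

(a) f₀ = 283.9 Hz  (b) Q = 1.605  (c) BW = 176.8 Hz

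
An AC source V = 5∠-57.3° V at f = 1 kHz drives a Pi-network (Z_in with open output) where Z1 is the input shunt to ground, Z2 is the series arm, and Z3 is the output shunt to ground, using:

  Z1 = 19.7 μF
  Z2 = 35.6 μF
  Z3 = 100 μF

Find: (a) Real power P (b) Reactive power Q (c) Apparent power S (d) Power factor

Step 1 — Angular frequency: ω = 2π·f = 2π·1000 = 6283 rad/s.
Step 2 — Component impedances:
  Z1: Z = 1/(jωC) = -j/(ω·C) = 0 - j8.079 Ω
  Z2: Z = 1/(jωC) = -j/(ω·C) = 0 - j4.471 Ω
  Z3: Z = 1/(jωC) = -j/(ω·C) = 0 - j1.592 Ω
Step 3 — With open output, the series arm Z2 and the output shunt Z3 appear in series to ground: Z2 + Z3 = 0 - j6.062 Ω.
Step 4 — Parallel with input shunt Z1: Z_in = Z1 || (Z2 + Z3) = 0 - j3.463 Ω = 3.463∠-90.0° Ω.
Step 5 — Source phasor: V = 5∠-57.3° V = 2.701 - j4.208 V.
Step 6 — Current: I = V / Z = 1.215 + j0.7799 A = 1.444∠32.7° A.
Step 7 — Complex power: S = V·I* = 0 - j7.218 VA.
Step 8 — Real power: P = Re(S) = 0 W.
Step 9 — Reactive power: Q = Im(S) = -7.218 VAR.
Step 10 — Apparent power: |S| = 7.218 VA.
Step 11 — Power factor: PF = P/|S| = 0 (leading).

(a) P = 0 W  (b) Q = -7.218 VAR  (c) S = 7.218 VA  (d) PF = 0 (leading)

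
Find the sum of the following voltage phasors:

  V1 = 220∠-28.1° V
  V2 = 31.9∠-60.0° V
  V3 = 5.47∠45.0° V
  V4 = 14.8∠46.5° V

Step 1 — Convert each phasor to rectangular form:
  V1 = 220·(cos(-28.1°) + j·sin(-28.1°)) = 194.1 - j103.6 V
  V2 = 31.9·(cos(-60.0°) + j·sin(-60.0°)) = 15.95 - j27.63 V
  V3 = 5.47·(cos(45.0°) + j·sin(45.0°)) = 3.868 + j3.868 V
  V4 = 14.8·(cos(46.5°) + j·sin(46.5°)) = 10.19 + j10.74 V
Step 2 — Sum components: V_total = 224.1 - j116.6 V.
Step 3 — Convert to polar: |V_total| = 252.6 V, ∠V_total = -27.5°.

V_total = 252.6∠-27.5° V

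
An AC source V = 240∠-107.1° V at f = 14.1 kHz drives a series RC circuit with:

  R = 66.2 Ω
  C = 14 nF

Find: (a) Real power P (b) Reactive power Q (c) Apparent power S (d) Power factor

Step 1 — Angular frequency: ω = 2π·f = 2π·1.41e+04 = 8.859e+04 rad/s.
Step 2 — Component impedances:
  R: Z = R = 66.2 Ω
  C: Z = 1/(jωC) = -j/(ω·C) = 0 - j806.3 Ω
Step 3 — Series combination: Z_total = R + C = 66.2 - j806.3 Ω = 809∠-85.3° Ω.
Step 4 — Source phasor: V = 240∠-107.1° V = -70.57 - j229.4 V.
Step 5 — Current: I = V / Z = 0.2755 - j0.1101 A = 0.2967∠-21.8° A.
Step 6 — Complex power: S = V·I* = 5.827 - j70.96 VA.
Step 7 — Real power: P = Re(S) = 5.827 W.
Step 8 — Reactive power: Q = Im(S) = -70.96 VAR.
Step 9 — Apparent power: |S| = 71.2 VA.
Step 10 — Power factor: PF = P/|S| = 0.08183 (leading).

(a) P = 5.827 W  (b) Q = -70.96 VAR  (c) S = 71.2 VA  (d) PF = 0.08183 (leading)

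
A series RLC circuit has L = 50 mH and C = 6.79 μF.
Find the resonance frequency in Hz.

Step 1 — Resonance condition Im(Z)=0 gives ω₀ = 1/√(LC).
Step 2 — ω₀ = 1/√(0.05·6.79e-06) = 1716 rad/s.
Step 3 — f₀ = ω₀/(2π) = 273.1 Hz.

f₀ = 273.1 Hz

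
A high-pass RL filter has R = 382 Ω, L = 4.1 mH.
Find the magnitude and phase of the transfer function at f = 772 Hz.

Step 1 — Angular frequency: ω = 2π·772 = 4851 rad/s.
Step 2 — Transfer function: H(jω) = jωL/(R + jωL).
Step 3 — Numerator jωL = j·19.89; denominator R + jωL = 382 + j19.89.
Step 4 — H = 0.002703 + j0.05192.
Step 5 — Magnitude: |H| = 0.05199 (-25.7 dB); phase: φ = 87.0°.

|H| = 0.05199 (-25.7 dB), φ = 87.0°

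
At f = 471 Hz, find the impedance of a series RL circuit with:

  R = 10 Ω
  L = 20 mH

Step 1 — Angular frequency: ω = 2π·f = 2π·471 = 2959 rad/s.
Step 2 — Component impedances:
  R: Z = R = 10 Ω
  L: Z = jωL = j·2959·0.02 = 0 + j59.19 Ω
Step 3 — Series combination: Z_total = R + L = 10 + j59.19 Ω = 60.03∠80.4° Ω.

Z = 10 + j59.19 Ω = 60.03∠80.4° Ω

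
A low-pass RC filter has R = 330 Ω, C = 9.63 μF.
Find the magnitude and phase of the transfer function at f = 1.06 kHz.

Step 1 — Angular frequency: ω = 2π·1060 = 6660 rad/s.
Step 2 — Transfer function: H(jω) = 1/(1 + jωRC).
Step 3 — Denominator: 1 + jωRC = 1 + j·6660·330·9.63e-06 = 1 + j21.17.
Step 4 — H = 0.002227 - j0.04714.
Step 5 — Magnitude: |H| = 0.04719 (-26.5 dB); phase: φ = -87.3°.

|H| = 0.04719 (-26.5 dB), φ = -87.3°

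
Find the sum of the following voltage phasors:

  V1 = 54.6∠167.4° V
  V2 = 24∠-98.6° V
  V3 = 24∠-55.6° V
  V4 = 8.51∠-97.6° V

Step 1 — Convert each phasor to rectangular form:
  V1 = 54.6·(cos(167.4°) + j·sin(167.4°)) = -53.29 + j11.91 V
  V2 = 24·(cos(-98.6°) + j·sin(-98.6°)) = -3.589 - j23.73 V
  V3 = 24·(cos(-55.6°) + j·sin(-55.6°)) = 13.56 - j19.8 V
  V4 = 8.51·(cos(-97.6°) + j·sin(-97.6°)) = -1.126 - j8.435 V
Step 2 — Sum components: V_total = -44.44 - j40.06 V.
Step 3 — Convert to polar: |V_total| = 59.83 V, ∠V_total = -138.0°.

V_total = 59.83∠-138.0° V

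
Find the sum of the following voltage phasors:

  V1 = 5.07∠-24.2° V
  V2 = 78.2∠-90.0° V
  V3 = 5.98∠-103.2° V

Step 1 — Convert each phasor to rectangular form:
  V1 = 5.07·(cos(-24.2°) + j·sin(-24.2°)) = 4.624 - j2.078 V
  V2 = 78.2·(cos(-90.0°) + j·sin(-90.0°)) = 0 - j78.2 V
  V3 = 5.98·(cos(-103.2°) + j·sin(-103.2°)) = -1.366 - j5.822 V
Step 2 — Sum components: V_total = 3.259 - j86.1 V.
Step 3 — Convert to polar: |V_total| = 86.16 V, ∠V_total = -87.8°.

V_total = 86.16∠-87.8° V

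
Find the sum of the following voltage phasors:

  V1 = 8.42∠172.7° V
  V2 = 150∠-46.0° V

Step 1 — Convert each phasor to rectangular form:
  V1 = 8.42·(cos(172.7°) + j·sin(172.7°)) = -8.352 + j1.07 V
  V2 = 150·(cos(-46.0°) + j·sin(-46.0°)) = 104.2 - j107.9 V
Step 2 — Sum components: V_total = 95.85 - j106.8 V.
Step 3 — Convert to polar: |V_total| = 143.5 V, ∠V_total = -48.1°.

V_total = 143.5∠-48.1° V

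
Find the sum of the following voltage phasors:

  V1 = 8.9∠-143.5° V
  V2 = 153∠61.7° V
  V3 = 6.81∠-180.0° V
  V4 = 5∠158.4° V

Step 1 — Convert each phasor to rectangular form:
  V1 = 8.9·(cos(-143.5°) + j·sin(-143.5°)) = -7.154 - j5.294 V
  V2 = 153·(cos(61.7°) + j·sin(61.7°)) = 72.54 + j134.7 V
  V3 = 6.81·(cos(-180.0°) + j·sin(-180.0°)) = -6.81 V
  V4 = 5·(cos(158.4°) + j·sin(158.4°)) = -4.649 + j1.841 V
Step 2 — Sum components: V_total = 53.92 + j131.3 V.
Step 3 — Convert to polar: |V_total| = 141.9 V, ∠V_total = 67.7°.

V_total = 141.9∠67.7° V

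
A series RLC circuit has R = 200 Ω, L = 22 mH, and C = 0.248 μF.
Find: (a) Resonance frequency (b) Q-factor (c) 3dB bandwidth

Step 1 — Resonance condition Im(Z)=0 gives ω₀ = 1/√(LC).
Step 2 — ω₀ = 1/√(0.022·2.48e-07) = 1.354e+04 rad/s.
Step 3 — f₀ = ω₀/(2π) = 2155 Hz.
Step 4 — Series Q: Q = ω₀L/R = 1.354e+04·0.022/200 = 1.489.
Step 5 — 3dB bandwidth: Δω = ω₀/Q = 9091 rad/s; BW = Δω/(2π) = 1447 Hz.

(a) f₀ = 2155 Hz  (b) Q = 1.489  (c) BW = 1447 Hz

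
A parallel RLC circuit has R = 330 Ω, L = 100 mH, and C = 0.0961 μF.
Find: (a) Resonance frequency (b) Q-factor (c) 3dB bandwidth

Step 1 — Resonance: ω₀ = 1/√(LC) = 1/√(0.1·9.61e-08) = 1.02e+04 rad/s.
Step 2 — f₀ = ω₀/(2π) = 1624 Hz.
Step 3 — Parallel Q: Q = R/(ω₀L) = 330/(1.02e+04·0.1) = 0.3235.
Step 4 — Bandwidth: Δω = ω₀/Q = 3.153e+04 rad/s; BW = Δω/(2π) = 5019 Hz.

(a) f₀ = 1624 Hz  (b) Q = 0.3235  (c) BW = 5019 Hz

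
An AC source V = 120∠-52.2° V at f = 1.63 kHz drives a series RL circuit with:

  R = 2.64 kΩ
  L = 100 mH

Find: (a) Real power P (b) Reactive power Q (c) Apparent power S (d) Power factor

Step 1 — Angular frequency: ω = 2π·f = 2π·1630 = 1.024e+04 rad/s.
Step 2 — Component impedances:
  R: Z = R = 2640 Ω
  L: Z = jωL = j·1.024e+04·0.1 = 0 + j1024 Ω
Step 3 — Series combination: Z_total = R + L = 2640 + j1024 Ω = 2832∠21.2° Ω.
Step 4 — Source phasor: V = 120∠-52.2° V = 73.55 - j94.82 V.
Step 5 — Current: I = V / Z = 0.0121 - j0.04061 A = 0.04238∠-73.4° A.
Step 6 — Complex power: S = V·I* = 4.741 + j1.839 VA.
Step 7 — Real power: P = Re(S) = 4.741 W.
Step 8 — Reactive power: Q = Im(S) = 1.839 VAR.
Step 9 — Apparent power: |S| = 5.085 VA.
Step 10 — Power factor: PF = P/|S| = 0.9323 (lagging).

(a) P = 4.741 W  (b) Q = 1.839 VAR  (c) S = 5.085 VA  (d) PF = 0.9323 (lagging)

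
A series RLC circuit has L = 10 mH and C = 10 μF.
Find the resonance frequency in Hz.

Step 1 — Resonance condition Im(Z)=0 gives ω₀ = 1/√(LC).
Step 2 — ω₀ = 1/√(0.01·1e-05) = 3162 rad/s.
Step 3 — f₀ = ω₀/(2π) = 503.3 Hz.

f₀ = 503.3 Hz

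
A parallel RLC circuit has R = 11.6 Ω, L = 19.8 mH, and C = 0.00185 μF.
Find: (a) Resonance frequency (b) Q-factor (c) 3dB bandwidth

Step 1 — Resonance: ω₀ = 1/√(LC) = 1/√(0.0198·1.85e-09) = 1.652e+05 rad/s.
Step 2 — f₀ = ω₀/(2π) = 2.63e+04 Hz.
Step 3 — Parallel Q: Q = R/(ω₀L) = 11.6/(1.652e+05·0.0198) = 0.003546.
Step 4 — Bandwidth: Δω = ω₀/Q = 4.66e+07 rad/s; BW = Δω/(2π) = 7.416e+06 Hz.

(a) f₀ = 2.63e+04 Hz  (b) Q = 0.003546  (c) BW = 7.416e+06 Hz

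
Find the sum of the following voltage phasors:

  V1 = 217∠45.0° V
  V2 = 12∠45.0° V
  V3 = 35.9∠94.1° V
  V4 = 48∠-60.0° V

Step 1 — Convert each phasor to rectangular form:
  V1 = 217·(cos(45.0°) + j·sin(45.0°)) = 153.4 + j153.4 V
  V2 = 12·(cos(45.0°) + j·sin(45.0°)) = 8.485 + j8.485 V
  V3 = 35.9·(cos(94.1°) + j·sin(94.1°)) = -2.567 + j35.81 V
  V4 = 48·(cos(-60.0°) + j·sin(-60.0°)) = 24 - j41.57 V
Step 2 — Sum components: V_total = 183.4 + j156.2 V.
Step 3 — Convert to polar: |V_total| = 240.9 V, ∠V_total = 40.4°.

V_total = 240.9∠40.4° V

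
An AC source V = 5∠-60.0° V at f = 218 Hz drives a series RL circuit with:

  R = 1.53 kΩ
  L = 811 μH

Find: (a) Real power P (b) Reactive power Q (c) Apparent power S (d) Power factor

Step 1 — Angular frequency: ω = 2π·f = 2π·218 = 1370 rad/s.
Step 2 — Component impedances:
  R: Z = R = 1530 Ω
  L: Z = jωL = j·1370·0.000811 = 0 + j1.111 Ω
Step 3 — Series combination: Z_total = R + L = 1530 + j1.111 Ω = 1530∠0.0° Ω.
Step 4 — Source phasor: V = 5∠-60.0° V = 2.5 - j4.33 V.
Step 5 — Current: I = V / Z = 0.001632 - j0.002831 A = 0.003268∠-60.0° A.
Step 6 — Complex power: S = V·I* = 0.01634 + j1.186e-05 VA.
Step 7 — Real power: P = Re(S) = 0.01634 W.
Step 8 — Reactive power: Q = Im(S) = 1.186e-05 VAR.
Step 9 — Apparent power: |S| = 0.01634 VA.
Step 10 — Power factor: PF = P/|S| = 1 (lagging).

(a) P = 0.01634 W  (b) Q = 1.186e-05 VAR  (c) S = 0.01634 VA  (d) PF = 1 (lagging)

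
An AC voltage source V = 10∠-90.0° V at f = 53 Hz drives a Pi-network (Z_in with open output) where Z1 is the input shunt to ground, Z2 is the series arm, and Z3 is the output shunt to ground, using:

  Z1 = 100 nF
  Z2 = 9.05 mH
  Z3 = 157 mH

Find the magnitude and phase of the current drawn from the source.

Step 1 — Angular frequency: ω = 2π·f = 2π·53 = 333 rad/s.
Step 2 — Component impedances:
  Z1: Z = 1/(jωC) = -j/(ω·C) = 0 - j3.003e+04 Ω
  Z2: Z = jωL = j·333·0.00905 = 0 + j3.014 Ω
  Z3: Z = jωL = j·333·0.157 = 0 + j52.28 Ω
Step 3 — With open output, the series arm Z2 and the output shunt Z3 appear in series to ground: Z2 + Z3 = 0 + j55.3 Ω.
Step 4 — Parallel with input shunt Z1: Z_in = Z1 || (Z2 + Z3) = 0 + j55.4 Ω = 55.4∠90.0° Ω.
Step 5 — Source phasor: V = 10∠-90.0° V = 0 - j10 V.
Step 6 — Ohm's law: I = V / Z_total = (0 - j10) / (0 + j55.4) = -0.1805 A.
Step 7 — Convert to polar: |I| = 0.1805 A, ∠I = -180.0°.

I = 0.1805∠-180.0° A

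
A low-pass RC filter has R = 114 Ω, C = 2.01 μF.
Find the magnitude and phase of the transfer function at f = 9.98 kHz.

Step 1 — Angular frequency: ω = 2π·9980 = 6.271e+04 rad/s.
Step 2 — Transfer function: H(jω) = 1/(1 + jωRC).
Step 3 — Denominator: 1 + jωRC = 1 + j·6.271e+04·114·2.01e-06 = 1 + j14.37.
Step 4 — H = 0.00482 - j0.06926.
Step 5 — Magnitude: |H| = 0.06943 (-23.2 dB); phase: φ = -86.0°.

|H| = 0.06943 (-23.2 dB), φ = -86.0°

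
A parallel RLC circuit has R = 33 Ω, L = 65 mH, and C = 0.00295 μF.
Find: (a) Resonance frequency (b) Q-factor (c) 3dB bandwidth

Step 1 — Resonance: ω₀ = 1/√(LC) = 1/√(0.065·2.95e-09) = 7.222e+04 rad/s.
Step 2 — f₀ = ω₀/(2π) = 1.149e+04 Hz.
Step 3 — Parallel Q: Q = R/(ω₀L) = 33/(7.222e+04·0.065) = 0.00703.
Step 4 — Bandwidth: Δω = ω₀/Q = 1.027e+07 rad/s; BW = Δω/(2π) = 1.635e+06 Hz.

(a) f₀ = 1.149e+04 Hz  (b) Q = 0.00703  (c) BW = 1.635e+06 Hz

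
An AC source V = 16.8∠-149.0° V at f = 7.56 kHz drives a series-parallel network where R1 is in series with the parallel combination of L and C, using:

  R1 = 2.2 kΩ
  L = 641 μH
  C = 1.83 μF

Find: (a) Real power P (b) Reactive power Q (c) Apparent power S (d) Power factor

Step 1 — Angular frequency: ω = 2π·f = 2π·7560 = 4.75e+04 rad/s.
Step 2 — Component impedances:
  R1: Z = R = 2200 Ω
  L: Z = jωL = j·4.75e+04·0.000641 = 0 + j30.45 Ω
  C: Z = 1/(jωC) = -j/(ω·C) = 0 - j11.5 Ω
Step 3 — Parallel branch: L || C = 1/(1/L + 1/C) = 0 - j18.49 Ω.
Step 4 — Series with R1: Z_total = R1 + (L || C) = 2200 - j18.49 Ω = 2200∠-0.5° Ω.
Step 5 — Source phasor: V = 16.8∠-149.0° V = -14.4 - j8.653 V.
Step 6 — Current: I = V / Z = -0.006512 - j0.003988 A = 0.007636∠-148.5° A.
Step 7 — Complex power: S = V·I* = 0.1283 - j0.001078 VA.
Step 8 — Real power: P = Re(S) = 0.1283 W.
Step 9 — Reactive power: Q = Im(S) = -0.001078 VAR.
Step 10 — Apparent power: |S| = 0.1283 VA.
Step 11 — Power factor: PF = P/|S| = 1 (leading).

(a) P = 0.1283 W  (b) Q = -0.001078 VAR  (c) S = 0.1283 VA  (d) PF = 1 (leading)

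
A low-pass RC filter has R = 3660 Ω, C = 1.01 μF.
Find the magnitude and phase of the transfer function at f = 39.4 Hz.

Step 1 — Angular frequency: ω = 2π·39.4 = 247.6 rad/s.
Step 2 — Transfer function: H(jω) = 1/(1 + jωRC).
Step 3 — Denominator: 1 + jωRC = 1 + j·247.6·3660·1.01e-06 = 1 + j0.9151.
Step 4 — H = 0.5442 - j0.498.
Step 5 — Magnitude: |H| = 0.7377 (-2.6 dB); phase: φ = -42.5°.

|H| = 0.7377 (-2.6 dB), φ = -42.5°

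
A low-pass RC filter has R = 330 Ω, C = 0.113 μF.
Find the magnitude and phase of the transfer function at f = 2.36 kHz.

Step 1 — Angular frequency: ω = 2π·2360 = 1.483e+04 rad/s.
Step 2 — Transfer function: H(jω) = 1/(1 + jωRC).
Step 3 — Denominator: 1 + jωRC = 1 + j·1.483e+04·330·1.13e-07 = 1 + j0.5529.
Step 4 — H = 0.7658 - j0.4235.
Step 5 — Magnitude: |H| = 0.8751 (-1.2 dB); phase: φ = -28.9°.

|H| = 0.8751 (-1.2 dB), φ = -28.9°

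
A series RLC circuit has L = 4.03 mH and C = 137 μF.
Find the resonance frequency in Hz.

Step 1 — Resonance condition Im(Z)=0 gives ω₀ = 1/√(LC).
Step 2 — ω₀ = 1/√(0.00403·0.000137) = 1346 rad/s.
Step 3 — f₀ = ω₀/(2π) = 214.2 Hz.

f₀ = 214.2 Hz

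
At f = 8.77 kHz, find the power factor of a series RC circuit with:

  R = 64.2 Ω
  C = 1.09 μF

Step 1 — Angular frequency: ω = 2π·f = 2π·8770 = 5.51e+04 rad/s.
Step 2 — Component impedances:
  R: Z = R = 64.2 Ω
  C: Z = 1/(jωC) = -j/(ω·C) = 0 - j16.65 Ω
Step 3 — Series combination: Z_total = R + C = 64.2 - j16.65 Ω = 66.32∠-14.5° Ω.
Step 4 — Power factor: PF = cos(φ) = Re(Z)/|Z| = 64.2/66.32 = 0.968.
Step 5 — Type: Im(Z) = -16.65 ⇒ leading (phase φ = -14.5°).

PF = 0.968 (leading, φ = -14.5°)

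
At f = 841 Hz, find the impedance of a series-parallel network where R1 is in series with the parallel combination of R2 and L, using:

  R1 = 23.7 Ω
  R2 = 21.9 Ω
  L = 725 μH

Step 1 — Angular frequency: ω = 2π·f = 2π·841 = 5284 rad/s.
Step 2 — Component impedances:
  R1: Z = R = 23.7 Ω
  R2: Z = R = 21.9 Ω
  L: Z = jωL = j·5284·0.000725 = 0 + j3.831 Ω
Step 3 — Parallel branch: R2 || L = 1/(1/R2 + 1/L) = 0.6503 + j3.717 Ω.
Step 4 — Series with R1: Z_total = R1 + (R2 || L) = 24.35 + j3.717 Ω = 24.63∠8.7° Ω.

Z = 24.35 + j3.717 Ω = 24.63∠8.7° Ω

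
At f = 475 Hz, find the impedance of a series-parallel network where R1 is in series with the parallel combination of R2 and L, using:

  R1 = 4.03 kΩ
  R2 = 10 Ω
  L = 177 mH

Step 1 — Angular frequency: ω = 2π·f = 2π·475 = 2985 rad/s.
Step 2 — Component impedances:
  R1: Z = R = 4030 Ω
  R2: Z = R = 10 Ω
  L: Z = jωL = j·2985·0.177 = 0 + j528.3 Ω
Step 3 — Parallel branch: R2 || L = 1/(1/R2 + 1/L) = 9.996 + j0.1892 Ω.
Step 4 — Series with R1: Z_total = R1 + (R2 || L) = 4040 + j0.1892 Ω = 4040∠0.0° Ω.

Z = 4040 + j0.1892 Ω = 4040∠0.0° Ω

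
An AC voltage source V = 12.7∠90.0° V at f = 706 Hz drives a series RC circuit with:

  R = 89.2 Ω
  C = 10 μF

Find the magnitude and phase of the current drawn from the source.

Step 1 — Angular frequency: ω = 2π·f = 2π·706 = 4436 rad/s.
Step 2 — Component impedances:
  R: Z = R = 89.2 Ω
  C: Z = 1/(jωC) = -j/(ω·C) = 0 - j22.54 Ω
Step 3 — Series combination: Z_total = R + C = 89.2 - j22.54 Ω = 92∠-14.2° Ω.
Step 4 — Source phasor: V = 12.7∠90.0° V = 0 + j12.7 V.
Step 5 — Ohm's law: I = V / Z_total = (0 + j12.7) / (89.2 - j22.54) = -0.03382 + j0.1338 A.
Step 6 — Convert to polar: |I| = 0.138 A, ∠I = 104.2°.

I = 0.138∠104.2° A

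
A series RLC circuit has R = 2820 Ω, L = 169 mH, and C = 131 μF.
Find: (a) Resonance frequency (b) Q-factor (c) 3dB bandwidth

Step 1 — Resonance condition Im(Z)=0 gives ω₀ = 1/√(LC).
Step 2 — ω₀ = 1/√(0.169·0.000131) = 212.5 rad/s.
Step 3 — f₀ = ω₀/(2π) = 33.83 Hz.
Step 4 — Series Q: Q = ω₀L/R = 212.5·0.169/2820 = 0.01274.
Step 5 — 3dB bandwidth: Δω = ω₀/Q = 1.669e+04 rad/s; BW = Δω/(2π) = 2656 Hz.

(a) f₀ = 33.83 Hz  (b) Q = 0.01274  (c) BW = 2656 Hz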